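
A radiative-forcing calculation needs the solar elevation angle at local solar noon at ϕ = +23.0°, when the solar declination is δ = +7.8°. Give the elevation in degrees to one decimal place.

74.8°

At local noon the hour angle is zero, so the zenith angle equals |ϕ − δ| = |+23.0° − (+7.800°)| = 15.200°.
Elevation = 90° − 15.200° = 74.8°.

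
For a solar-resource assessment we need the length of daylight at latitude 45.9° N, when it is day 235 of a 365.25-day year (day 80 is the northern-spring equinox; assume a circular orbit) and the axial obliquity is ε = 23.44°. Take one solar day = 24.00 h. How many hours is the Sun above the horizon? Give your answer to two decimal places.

13.47 h

Solar longitude: L_s = 360° × (235 − 80)/365.25 = 152.772°.
sin δ = sin 23.44° × sin 152.772° = 0.18200, so δ = +10.486°.
cos h₀ = −tan ϕ · tan δ = −tan(+45.9°) × tan(+10.486°) = -0.1910, so h₀ = 1.7630 rad = 101.01°.
Daylight = 2h₀/(2π) × 24.00 h = (1.7630/π) × 24.00 = 13.47 h.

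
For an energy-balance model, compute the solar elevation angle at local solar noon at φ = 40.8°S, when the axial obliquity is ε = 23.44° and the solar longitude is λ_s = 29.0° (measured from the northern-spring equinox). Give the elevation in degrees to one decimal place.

38.1°

Solar declination: sin δ = sin ε · sin λ_s = sin 23.44° × sin 29.0° = 0.19285, so δ = +11.119°.
At local noon the hour angle is zero, so the zenith angle equals |φ − δ| = |-40.8° − (+11.119°)| = 51.919°.
Elevation = 90° − 51.919° = 38.1°.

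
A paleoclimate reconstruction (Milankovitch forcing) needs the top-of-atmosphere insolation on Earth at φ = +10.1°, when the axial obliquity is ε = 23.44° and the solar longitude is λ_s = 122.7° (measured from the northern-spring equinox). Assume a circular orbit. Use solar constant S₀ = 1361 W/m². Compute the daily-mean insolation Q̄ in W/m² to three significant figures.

Q̄ ≈ 443 W/m²

Solar declination: sin δ = sin ε · sin λ_s = sin 23.44° × sin 122.7° = 0.33474, so δ = +19.557°.
cos H₀ = −tan(+10.1°) tan(+19.557°) = -0.0633, H₀ = 1.6341 rad.
Bracket: H₀ sin φ sin δ + cos φ cos δ sin H₀ = 1.6341×0.17537×0.33474 + 0.98450×0.94231×0.99800 = 0.095927 + 0.925849 = 1.021776.
Q̄ = (S₀/π) × [bracket] = (1361/π) × 1.021776 = 442.7 W/m².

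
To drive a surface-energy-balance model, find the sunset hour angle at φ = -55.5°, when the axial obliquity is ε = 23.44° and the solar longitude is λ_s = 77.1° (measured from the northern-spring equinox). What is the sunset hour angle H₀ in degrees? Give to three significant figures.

H₀ = 52.3°

Solar declination: sin δ = sin ε · sin λ_s = sin 23.44° × sin 77.1° = 0.38775, so δ = +22.814°.
cos H₀ = −tan φ · tan δ = −tan(-55.5°) × tan(+22.814°) = 0.6121, so H₀ = 0.9121 rad = 52.26°.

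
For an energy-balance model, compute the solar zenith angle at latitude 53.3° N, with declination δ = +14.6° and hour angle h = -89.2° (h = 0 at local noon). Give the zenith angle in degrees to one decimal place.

θ_z = 77.9°

cos θ_z = sin ϕ sin δ + cos ϕ cos δ cos h = 0.202103 + 0.008075 = 0.210178.
θ_z = arccos(0.210178) = 77.9°.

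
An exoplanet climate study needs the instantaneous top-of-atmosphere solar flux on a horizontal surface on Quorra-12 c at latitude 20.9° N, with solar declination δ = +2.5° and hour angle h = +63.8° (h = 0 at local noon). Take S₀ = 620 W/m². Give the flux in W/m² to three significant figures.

cos θ_z = sin φ sin δ + cos φ cos δ cos h = 0.015561 + 0.412064 = 0.427625.
Flux = S₀ · cos θ_z = 620 × 0.427625 = 265.1 W/m².

265 W/m²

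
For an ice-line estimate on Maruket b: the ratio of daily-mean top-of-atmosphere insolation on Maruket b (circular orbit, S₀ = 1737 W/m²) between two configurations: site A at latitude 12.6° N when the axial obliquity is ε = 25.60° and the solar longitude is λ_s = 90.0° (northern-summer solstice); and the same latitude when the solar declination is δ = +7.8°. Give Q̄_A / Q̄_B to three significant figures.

— Configuration A (φ=+12.6°):
Solar declination: sin δ = sin ε · sin λ_s = sin 25.60° × sin 90.0° = 0.43209, so δ = +25.600°.
cos H₀ = −tan(+12.6°) tan(+25.600°) = -0.1071, H₀ = 1.6781 rad.
Bracket: H₀ sin φ sin δ + cos φ cos δ sin H₀ = 1.6781×0.21814×0.43209 + 0.97592×0.90183×0.99425 = 0.158171 + 0.875053 = 1.033224.
Q̄ = (S₀/π) × [bracket] = (1737/π) × 1.033224 = 571.27 W/m².
— Configuration B (φ=+12.6°):
cos H₀ = −tan(+12.6°) tan(+7.800°) = -0.0306, H₀ = 1.6014 rad.
Bracket: H₀ sin φ sin δ + cos φ cos δ sin H₀ = 1.6014×0.21814×0.13572 + 0.97592×0.99075×0.99953 = 0.047411 + 0.966438 = 1.013849.
Q̄ = (S₀/π) × [bracket] = (1737/π) × 1.013849 = 560.56 W/m².
Ratio Q̄_A / Q̄_B = 571.27 / 560.56 = 1.019.

Q̄_A / Q̄_B ≈ 1.02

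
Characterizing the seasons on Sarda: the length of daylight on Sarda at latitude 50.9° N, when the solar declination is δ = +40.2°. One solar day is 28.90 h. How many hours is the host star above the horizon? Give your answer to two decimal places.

28.90 h

Sunrise equation: cos H₀ = −tan φ · tan δ = -1.0399 ≤ −1, so the host star never sets (polar day) and H₀ = π.
Daylight = 2H₀/(2π) × 28.90 h = (3.1416/π) × 28.90 = 28.90 h.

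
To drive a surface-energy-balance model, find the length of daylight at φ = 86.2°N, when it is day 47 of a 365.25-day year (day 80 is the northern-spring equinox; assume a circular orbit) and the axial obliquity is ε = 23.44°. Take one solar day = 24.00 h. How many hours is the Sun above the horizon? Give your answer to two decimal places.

Solar longitude: λ_s = 360° × (47 − 80)/365.25 = -32.526°, i.e. -32.526° + 360° = 327.474°.
sin δ = sin 23.44° × sin 327.474° = -0.21388, so δ = -12.350°.
cos H₀ = −tan φ · tan δ = 3.2964 ≥ 1, so the Sun never rises (polar night) and H₀ = 0.
Daylight = 2H₀/(2π) × 24.00 h = (0.0000/π) × 24.00 = 0.00 h.

0.00 h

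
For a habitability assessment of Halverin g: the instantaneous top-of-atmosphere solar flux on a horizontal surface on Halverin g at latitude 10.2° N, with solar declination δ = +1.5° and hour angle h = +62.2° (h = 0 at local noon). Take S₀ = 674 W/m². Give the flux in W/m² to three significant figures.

cos θ_z = sin φ sin δ + cos φ cos δ cos h = 0.004636 + 0.458858 = 0.463494.
Flux = S₀ · cos θ_z = 674 × 0.463494 = 312.4 W/m².

312 W/m²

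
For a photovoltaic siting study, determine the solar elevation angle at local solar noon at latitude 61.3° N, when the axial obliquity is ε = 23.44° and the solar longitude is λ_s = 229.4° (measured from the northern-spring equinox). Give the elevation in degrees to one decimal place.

11.1°

Solar declination: sin δ = sin ε · sin λ_s = sin 23.44° × sin 229.4° = -0.30203, so δ = -17.580°.
At local noon the hour angle is zero, so the zenith angle equals |φ − δ| = |+61.3° − (-17.580°)| = 78.880°.
Elevation = 90° − 78.880° = 11.1°.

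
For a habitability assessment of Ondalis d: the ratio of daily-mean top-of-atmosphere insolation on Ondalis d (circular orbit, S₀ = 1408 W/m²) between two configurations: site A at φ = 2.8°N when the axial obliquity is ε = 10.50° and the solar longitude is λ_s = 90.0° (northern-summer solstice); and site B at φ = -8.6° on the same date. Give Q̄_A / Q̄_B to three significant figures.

Q̄_A / Q̄_B ≈ 1.07

— Configuration A (φ=+2.8°):
Solar declination: sin δ = sin ε · sin λ_s = sin 10.50° × sin 90.0° = 0.18224, so δ = +10.500°.
cos H₀ = −tan(+2.8°) tan(+10.500°) = -0.0091, H₀ = 1.5799 rad.
Bracket: H₀ sin φ sin δ + cos φ cos δ sin H₀ = 1.5799×0.04885×0.18224 + 0.99881×0.98325×0.99996 = 0.014065 + 0.982041 = 0.996106.
Q̄ = (S₀/π) × [bracket] = (1408/π) × 0.996106 = 446.44 W/m².
— Configuration B (φ=-8.6°):
cos H₀ = −tan(-8.6°) tan(+10.500°) = 0.0280, H₀ = 1.5428 rad.
Bracket: H₀ sin φ sin δ + cos φ cos δ sin H₀ = 1.5428×-0.14954×0.18224 + 0.98876×0.98325×0.99961 = -0.042045 + 0.971819 = 0.929774.
Q̄ = (S₀/π) × [bracket] = (1408/π) × 0.929774 = 416.71 W/m².
Ratio Q̄_A / Q̄_B = 446.44 / 416.71 = 1.071.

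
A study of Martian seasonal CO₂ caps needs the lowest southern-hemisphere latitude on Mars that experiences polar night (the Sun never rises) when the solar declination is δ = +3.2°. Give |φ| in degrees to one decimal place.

Polar night requires cos H₀ = −tan φ tan δ ≥ 1, i.e. tan φ tan δ ≤ −1.
The boundary is |tan φ| · |tan δ| = 1, so |φ| = 90° − |δ| = 90° − 3.2° = 86.8° in the southern hemisphere.

|φ| = 86.8°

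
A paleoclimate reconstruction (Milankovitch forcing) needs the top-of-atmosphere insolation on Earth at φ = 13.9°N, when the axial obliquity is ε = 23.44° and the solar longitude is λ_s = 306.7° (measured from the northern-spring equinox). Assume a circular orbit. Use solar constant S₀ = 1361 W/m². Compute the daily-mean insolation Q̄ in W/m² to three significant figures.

Solar declination: sin δ = sin ε · sin λ_s = sin 23.44° × sin 306.7° = -0.31894, so δ = -18.599°.
cos H₀ = −tan(+13.9°) tan(-18.599°) = 0.0833, H₀ = 1.4874 rad.
Bracket: H₀ sin φ sin δ + cos φ cos δ sin H₀ = 1.4874×0.24023×-0.31894 + 0.97072×0.94778×0.99653 = -0.113963 + 0.916837 = 0.802874.
Q̄ = (S₀/π) × [bracket] = (1361/π) × 0.802874 = 347.8 W/m².

Q̄ ≈ 348 W/m²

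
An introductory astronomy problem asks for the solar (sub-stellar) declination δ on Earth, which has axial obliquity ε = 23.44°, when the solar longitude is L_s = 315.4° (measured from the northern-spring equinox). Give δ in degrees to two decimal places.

δ = -16.22°

sin δ = sin ε · sin L_s = sin 23.44° × sin 315.4° = -0.279308.
δ = arcsin(-0.279308) = -16.22°.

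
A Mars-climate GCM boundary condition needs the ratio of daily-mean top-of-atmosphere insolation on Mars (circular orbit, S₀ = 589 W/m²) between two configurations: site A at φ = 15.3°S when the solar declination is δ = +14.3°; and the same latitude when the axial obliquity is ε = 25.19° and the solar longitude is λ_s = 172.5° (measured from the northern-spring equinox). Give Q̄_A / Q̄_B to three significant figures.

Q̄_A / Q̄_B ≈ 0.888

— Configuration A (φ=-15.3°):
cos H₀ = −tan(-15.3°) tan(+14.300°) = 0.0697, H₀ = 1.5010 rad.
Bracket: H₀ sin φ sin δ + cos φ cos δ sin H₀ = 1.5010×-0.26387×0.24700 + 0.96456×0.96902×0.99757 = -0.097829 + 0.932407 = 0.834578.
Q̄ = (S₀/π) × [bracket] = (589/π) × 0.834578 = 156.47 W/m².
— Configuration B (φ=-15.3°):
Solar declination: sin δ = sin ε · sin λ_s = sin 25.19° × sin 172.5° = 0.05555, so δ = +3.185°.
cos H₀ = −tan(-15.3°) tan(+3.185°) = 0.0152, H₀ = 1.5556 rad.
Bracket: H₀ sin φ sin δ + cos φ cos δ sin H₀ = 1.5556×-0.26387×0.05555 + 0.96456×0.99846×0.99988 = -0.022802 + 0.962959 = 0.940157.
Q̄ = (S₀/π) × [bracket] = (589/π) × 0.940157 = 176.26 W/m².
Ratio Q̄_A / Q̄_B = 156.47 / 176.26 = 0.8877.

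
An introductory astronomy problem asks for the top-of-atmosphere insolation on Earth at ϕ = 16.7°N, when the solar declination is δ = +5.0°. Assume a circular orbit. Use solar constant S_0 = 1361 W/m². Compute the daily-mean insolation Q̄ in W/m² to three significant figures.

Q̄ ≈ 431 W/m²

cos h₀ = −tan(+16.7°) tan(+5.000°) = -0.0262, h₀ = 1.5970 rad.
Bracket: h₀ sin ϕ sin δ + cos ϕ cos δ sin h₀ = 1.5970×0.28736×0.08716 + 0.95782×0.99619×0.99966 = 0.039999 + 0.953846 = 0.993845.
Q̄ = (S_0/π) × [bracket] = (1361/π) × 0.993845 = 430.6 W/m².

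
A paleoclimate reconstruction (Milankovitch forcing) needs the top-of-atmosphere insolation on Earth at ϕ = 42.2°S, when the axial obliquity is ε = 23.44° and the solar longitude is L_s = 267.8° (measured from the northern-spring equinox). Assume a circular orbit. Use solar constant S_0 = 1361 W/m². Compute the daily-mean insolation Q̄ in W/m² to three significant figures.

Q̄ ≈ 499 W/m²

Solar declination: sin δ = sin ε · sin L_s = sin 23.44° × sin 267.8° = -0.39750, so δ = -23.422°.
cos h₀ = −tan(-42.2°) tan(-23.422°) = -0.3928, h₀ = 1.9745 rad.
Bracket: h₀ sin ϕ sin δ + cos ϕ cos δ sin h₀ = 1.9745×-0.67172×-0.39750 + 0.74080×0.91760×0.91963 = 0.527209 + 0.625126 = 1.152335.
Q̄ = (S_0/π) × [bracket] = (1361/π) × 1.152335 = 499.2 W/m².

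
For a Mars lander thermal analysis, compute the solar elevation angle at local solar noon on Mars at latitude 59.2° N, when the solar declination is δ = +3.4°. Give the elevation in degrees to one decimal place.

34.2°

At local noon the hour angle is zero, so the zenith angle equals |ϕ − δ| = |+59.2° − (+3.400°)| = 55.800°.
Elevation = 90° − 55.800° = 34.2°.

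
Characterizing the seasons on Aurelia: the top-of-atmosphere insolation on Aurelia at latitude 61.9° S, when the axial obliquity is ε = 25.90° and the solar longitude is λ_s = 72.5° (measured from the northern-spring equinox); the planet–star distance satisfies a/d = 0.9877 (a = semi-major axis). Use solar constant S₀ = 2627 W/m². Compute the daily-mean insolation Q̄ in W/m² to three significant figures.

Q̄ ≈ 17.7 W/m²

Solar declination: sin δ = sin ε · sin λ_s = sin 25.90° × sin 72.5° = 0.41659, so δ = +24.619°.
cos H₀ = −tan(-61.9°) tan(+24.619°) = 0.8582, H₀ = 0.5390 rad.
Bracket: H₀ sin φ sin δ + cos φ cos δ sin H₀ = 0.5390×-0.88213×0.41659 + 0.47101×0.90910×0.51330 = -0.198075 + 0.219793 = 0.021718.
Inverse-square distance factor (a/d)² = 0.9877² = 0.975551.
Q̄ = (S₀/π) × 0.975551 × [bracket] = (2627/π) × 0.975551 × 0.021718 = 17.72 W/m².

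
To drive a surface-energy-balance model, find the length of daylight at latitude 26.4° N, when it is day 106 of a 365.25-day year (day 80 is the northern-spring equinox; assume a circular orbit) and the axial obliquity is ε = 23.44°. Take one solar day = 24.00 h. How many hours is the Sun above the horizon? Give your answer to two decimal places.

12.66 h

Solar longitude: λ_s = 360° × (106 − 80)/365.25 = 25.626°.
sin δ = sin 23.44° × sin 25.626° = 0.17204, so δ = +9.907°.
cos H₀ = −tan φ · tan δ = −tan(+26.4°) × tan(+9.907°) = -0.0867, so H₀ = 1.6576 rad = 94.97°.
Daylight = 2H₀/(2π) × 24.00 h = (1.6576/π) × 24.00 = 12.66 h.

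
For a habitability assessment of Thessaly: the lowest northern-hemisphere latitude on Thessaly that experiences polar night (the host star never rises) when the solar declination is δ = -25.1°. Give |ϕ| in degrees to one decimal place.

|ϕ| = 64.9°

Polar night requires cos h₀ = −tan ϕ tan δ ≥ 1, i.e. tan ϕ tan δ ≤ −1.
The boundary is |tan ϕ| · |tan δ| = 1, so |ϕ| = 90° − |δ| = 90° − 25.1° = 64.9° in the northern hemisphere.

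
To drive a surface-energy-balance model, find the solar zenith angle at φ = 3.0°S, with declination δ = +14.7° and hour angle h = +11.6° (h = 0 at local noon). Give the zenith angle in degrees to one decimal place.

θ_z = 21.1°

cos θ_z = sin φ sin δ + cos φ cos δ cos h = -0.013281 + 0.946213 = 0.932932.
θ_z = arccos(0.932932) = 21.1°.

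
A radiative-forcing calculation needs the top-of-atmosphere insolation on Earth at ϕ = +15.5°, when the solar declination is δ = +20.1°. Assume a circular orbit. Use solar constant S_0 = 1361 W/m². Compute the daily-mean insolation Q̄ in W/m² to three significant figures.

cos h₀ = −tan(+15.5°) tan(+20.100°) = -0.1015, h₀ = 1.6725 rad.
Bracket: h₀ sin ϕ sin δ + cos ϕ cos δ sin h₀ = 1.6725×0.26724×0.34366 + 0.96363×0.93909×0.99484 = 0.153602 + 0.900266 = 1.053868.
Q̄ = (S_0/π) × [bracket] = (1361/π) × 1.053868 = 456.6 W/m².

Q̄ ≈ 457 W/m²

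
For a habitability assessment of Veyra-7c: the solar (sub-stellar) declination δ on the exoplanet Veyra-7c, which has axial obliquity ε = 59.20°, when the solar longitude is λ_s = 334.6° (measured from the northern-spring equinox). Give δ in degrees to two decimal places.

δ = -21.62°

sin δ = sin ε · sin λ_s = sin 59.20° × sin 334.6° = -0.368438.
δ = arcsin(-0.368438) = -21.62°.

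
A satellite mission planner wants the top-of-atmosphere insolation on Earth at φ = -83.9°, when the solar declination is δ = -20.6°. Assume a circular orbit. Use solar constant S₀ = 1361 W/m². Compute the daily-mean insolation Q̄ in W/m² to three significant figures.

cos H₀ = −tan(-83.9°) tan(-20.600°) = -3.5172 ≤ −1 ⇒ polar day, H₀ = π.
Bracket: H₀ sin φ sin δ + cos φ cos δ sin H₀ = 3.1416×-0.99434×-0.35184 + 0.10626×0.93606×0.00000 = 1.099084 + 0.000000 = 1.099084.
Q̄ = (S₀/π) × [bracket] = (1361/π) × 1.099084 = 476.1 W/m².

Q̄ ≈ 476 W/m²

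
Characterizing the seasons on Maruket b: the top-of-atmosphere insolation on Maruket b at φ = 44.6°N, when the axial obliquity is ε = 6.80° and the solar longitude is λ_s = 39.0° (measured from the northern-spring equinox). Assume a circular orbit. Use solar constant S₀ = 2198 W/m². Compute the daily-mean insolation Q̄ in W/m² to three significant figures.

Solar declination: sin δ = sin ε · sin λ_s = sin 6.80° × sin 39.0° = 0.07451, so δ = +4.273°.
cos H₀ = −tan(+44.6°) tan(+4.273°) = -0.0737, H₀ = 1.6445 rad.
Bracket: H₀ sin φ sin δ + cos φ cos δ sin H₀ = 1.6445×0.70215×0.07451 + 0.71203×0.99722×0.99728 = 0.086036 + 0.708119 = 0.794155.
Q̄ = (S₀/π) × [bracket] = (2198/π) × 0.794155 = 555.6 W/m².

Q̄ ≈ 556 W/m²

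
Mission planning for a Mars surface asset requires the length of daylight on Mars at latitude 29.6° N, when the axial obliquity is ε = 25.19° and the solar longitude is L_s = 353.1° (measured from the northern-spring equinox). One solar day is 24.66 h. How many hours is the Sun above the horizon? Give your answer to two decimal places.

Solar declination: sin δ = sin ε · sin L_s = sin 25.19° × sin 353.1° = -0.05113, so δ = -2.931°.
cos h₀ = −tan ϕ · tan δ = −tan(+29.6°) × tan(-2.931°) = 0.0291, so h₀ = 1.5417 rad = 88.33°.
Daylight = 2h₀/(2π) × 24.66 h = (1.5417/π) × 24.66 = 12.10 h.

12.10 h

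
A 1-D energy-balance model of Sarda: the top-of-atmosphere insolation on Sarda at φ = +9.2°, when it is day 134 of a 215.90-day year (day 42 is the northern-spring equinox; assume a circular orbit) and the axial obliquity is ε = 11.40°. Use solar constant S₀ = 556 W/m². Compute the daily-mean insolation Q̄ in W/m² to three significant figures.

Solar longitude: λ_s = 360° × (134 − 42)/215.90 = 153.404°.
sin δ = sin 11.40° × sin 153.404° = 0.08849, so δ = +5.077°.
cos H₀ = −tan(+9.2°) tan(+5.077°) = -0.0144, H₀ = 1.5852 rad.
Bracket: H₀ sin φ sin δ + cos φ cos δ sin H₀ = 1.5852×0.15988×0.08849 + 0.98714×0.99608×0.99990 = 0.022427 + 0.983172 = 1.005599.
Q̄ = (S₀/π) × [bracket] = (556/π) × 1.005599 = 178.0 W/m².

Q̄ ≈ 178 W/m²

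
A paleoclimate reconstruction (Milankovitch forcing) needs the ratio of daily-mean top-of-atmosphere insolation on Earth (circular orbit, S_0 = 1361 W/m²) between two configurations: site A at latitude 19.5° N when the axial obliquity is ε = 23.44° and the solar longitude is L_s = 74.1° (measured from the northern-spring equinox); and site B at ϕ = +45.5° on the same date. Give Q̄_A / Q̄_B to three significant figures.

— Configuration A (ϕ=+19.5°):
Solar declination: sin δ = sin ε · sin L_s = sin 23.44° × sin 74.1° = 0.38257, so δ = +22.493°.
cos h₀ = −tan(+19.5°) tan(+22.493°) = -0.1466, h₀ = 1.7180 rad.
Bracket: h₀ sin ϕ sin δ + cos ϕ cos δ sin h₀ = 1.7180×0.33381×0.38257 + 0.94264×0.92393×0.98919 = 0.219398 + 0.861519 = 1.080917.
Q̄ = (S_0/π) × [bracket] = (1361/π) × 1.080917 = 468.27 W/m².
— Configuration B (ϕ=+45.5°):
cos h₀ = −tan(+45.5°) tan(+22.493°) = -0.4214, h₀ = 2.0057 rad.
Bracket: h₀ sin ϕ sin δ + cos ϕ cos δ sin h₀ = 2.0057×0.71325×0.38257 + 0.70091×0.92393×0.90689 = 0.547291 + 0.587295 = 1.134586.
Q̄ = (S_0/π) × [bracket] = (1361/π) × 1.134586 = 491.53 W/m².
Ratio Q̄_A / Q̄_B = 468.27 / 491.53 = 0.9527.

Q̄_A / Q̄_B ≈ 0.953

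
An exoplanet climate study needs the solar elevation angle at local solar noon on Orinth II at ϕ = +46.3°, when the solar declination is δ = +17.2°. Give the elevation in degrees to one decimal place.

60.9°

At local noon the hour angle is zero, so the zenith angle equals |ϕ − δ| = |+46.3° − (+17.200°)| = 29.100°.
Elevation = 90° − 29.100° = 60.9°.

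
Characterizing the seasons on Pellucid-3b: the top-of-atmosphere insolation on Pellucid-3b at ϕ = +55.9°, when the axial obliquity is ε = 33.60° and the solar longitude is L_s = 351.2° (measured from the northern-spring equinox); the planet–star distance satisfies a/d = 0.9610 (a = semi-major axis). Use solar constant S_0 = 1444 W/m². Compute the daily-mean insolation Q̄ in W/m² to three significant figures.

Solar declination: sin δ = sin ε · sin L_s = sin 33.60° × sin 351.2° = -0.08466, so δ = -4.857°.
cos h₀ = −tan(+55.9°) tan(-4.857°) = 0.1255, h₀ = 1.4450 rad.
Bracket: h₀ sin ϕ sin δ + cos ϕ cos δ sin h₀ = 1.4450×0.82806×-0.08466 + 0.56064×0.99641×0.99209 = -0.101300 + 0.554209 = 0.452909.
Inverse-square distance factor (a/d)² = 0.9610² = 0.923521.
Q̄ = (S_0/π) × 0.923521 × [bracket] = (1444/π) × 0.923521 × 0.452909 = 192.3 W/m².

Q̄ ≈ 192 W/m²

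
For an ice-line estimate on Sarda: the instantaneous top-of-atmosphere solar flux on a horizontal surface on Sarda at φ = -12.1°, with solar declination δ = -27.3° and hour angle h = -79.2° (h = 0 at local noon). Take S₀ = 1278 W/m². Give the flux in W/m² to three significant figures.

cos θ_z = sin φ sin δ + cos φ cos δ cos h = 0.096141 + 0.162811 = 0.258952.
Flux = S₀ · cos θ_z = 1278 × 0.258952 = 330.9 W/m².

331 W/m²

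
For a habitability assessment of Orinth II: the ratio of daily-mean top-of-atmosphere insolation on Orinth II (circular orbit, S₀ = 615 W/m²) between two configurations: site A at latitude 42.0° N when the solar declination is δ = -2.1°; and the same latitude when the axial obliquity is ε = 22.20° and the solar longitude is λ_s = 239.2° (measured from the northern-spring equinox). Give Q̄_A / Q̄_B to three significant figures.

Q̄_A / Q̄_B ≈ 1.78

— Configuration A (φ=+42.0°):
cos H₀ = −tan(+42.0°) tan(-2.100°) = 0.0330, H₀ = 1.5378 rad.
Bracket: H₀ sin φ sin δ + cos φ cos δ sin H₀ = 1.5378×0.66913×-0.03664 + 0.74314×0.99933×0.99945 = -0.037702 + 0.742234 = 0.704532.
Q̄ = (S₀/π) × [bracket] = (615/π) × 0.704532 = 137.92 W/m².
— Configuration B (φ=+42.0°):
Solar declination: sin δ = sin ε · sin λ_s = sin 22.20° × sin 239.2° = -0.32455, so δ = -18.938°.
cos H₀ = −tan(+42.0°) tan(-18.938°) = 0.3090, H₀ = 1.2567 rad.
Bracket: H₀ sin φ sin δ + cos φ cos δ sin H₀ = 1.2567×0.66913×-0.32455 + 0.74314×0.94587×0.95108 = -0.272913 + 0.668527 = 0.395614.
Q̄ = (S₀/π) × [bracket] = (615/π) × 0.395614 = 77.446 W/m².
Ratio Q̄_A / Q̄_B = 137.92 / 77.446 = 1.781.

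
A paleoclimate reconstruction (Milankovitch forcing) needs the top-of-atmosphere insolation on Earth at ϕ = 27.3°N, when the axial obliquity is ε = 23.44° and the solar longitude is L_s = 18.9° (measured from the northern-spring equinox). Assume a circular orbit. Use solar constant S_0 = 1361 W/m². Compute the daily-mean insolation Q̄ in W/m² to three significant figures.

Q̄ ≈ 423 W/m²

Solar declination: sin δ = sin ε · sin L_s = sin 23.44° × sin 18.9° = 0.12885, so δ = +7.403°.
cos h₀ = −tan(+27.3°) tan(+7.403°) = -0.0671, h₀ = 1.6379 rad.
Bracket: h₀ sin ϕ sin δ + cos ϕ cos δ sin h₀ = 1.6379×0.45865×0.12885 + 0.88862×0.99166×0.99775 = 0.096795 + 0.879226 = 0.976021.
Q̄ = (S_0/π) × [bracket] = (1361/π) × 0.976021 = 422.8 W/m².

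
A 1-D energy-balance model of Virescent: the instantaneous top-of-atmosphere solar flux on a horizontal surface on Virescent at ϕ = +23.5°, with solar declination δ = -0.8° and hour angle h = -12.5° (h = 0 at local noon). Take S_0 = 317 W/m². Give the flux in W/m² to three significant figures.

282 W/m²

cos θ_z = sin ϕ sin δ + cos ϕ cos δ cos h = -0.005567 + 0.895235 = 0.889668.
Flux = S_0 · cos θ_z = 317 × 0.889668 = 282.0 W/m².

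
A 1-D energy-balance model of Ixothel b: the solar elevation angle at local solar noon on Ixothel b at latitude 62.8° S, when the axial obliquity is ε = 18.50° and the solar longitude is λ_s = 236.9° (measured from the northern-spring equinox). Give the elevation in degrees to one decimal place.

Solar declination: sin δ = sin ε · sin λ_s = sin 18.50° × sin 236.9° = -0.26581, so δ = -15.415°.
At local noon the hour angle is zero, so the zenith angle equals |φ − δ| = |-62.8° − (-15.415°)| = 47.385°.
Elevation = 90° − 47.385° = 42.6°.

42.6°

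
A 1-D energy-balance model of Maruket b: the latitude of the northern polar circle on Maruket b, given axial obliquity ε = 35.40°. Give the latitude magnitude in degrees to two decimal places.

The polar circle is the lowest latitude that experiences at least one full rotation of continuous daylight at the northern-summer solstice; it lies at |φ| = 90° − ε = 90° − 35.40° = 54.60°.

54.60°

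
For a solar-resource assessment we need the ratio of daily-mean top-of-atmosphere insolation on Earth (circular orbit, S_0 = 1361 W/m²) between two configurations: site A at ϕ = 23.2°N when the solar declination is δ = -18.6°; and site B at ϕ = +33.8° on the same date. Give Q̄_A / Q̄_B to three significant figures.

Q̄_A / Q̄_B ≈ 1.29

— Configuration A (ϕ=+23.2°):
cos h₀ = −tan(+23.2°) tan(-18.600°) = 0.1442, h₀ = 1.4261 rad.
Bracket: h₀ sin ϕ sin δ + cos ϕ cos δ sin h₀ = 1.4261×0.39394×-0.31896 + 0.91914×0.94777×0.98954 = -0.179191 + 0.862021 = 0.682830.
Q̄ = (S_0/π) × [bracket] = (1361/π) × 0.682830 = 295.82 W/m².
— Configuration B (ϕ=+33.8°):
cos h₀ = −tan(+33.8°) tan(-18.600°) = 0.2253, h₀ = 1.3436 rad.
Bracket: h₀ sin ϕ sin δ + cos ϕ cos δ sin h₀ = 1.3436×0.55630×-0.31896 + 0.83098×0.94777×0.97429 = -0.238405 + 0.767329 = 0.528924.
Q̄ = (S_0/π) × [bracket] = (1361/π) × 0.528924 = 229.14 W/m².
Ratio Q̄_A / Q̄_B = 295.82 / 229.14 = 1.291.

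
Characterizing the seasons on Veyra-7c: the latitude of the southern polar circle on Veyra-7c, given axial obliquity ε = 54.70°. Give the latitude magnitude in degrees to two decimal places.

The polar circle is the lowest latitude that experiences at least one full rotation of continuous darkness at the northern-summer solstice; it lies at |ϕ| = 90° − ε = 90° − 54.70° = 35.30°.

35.30°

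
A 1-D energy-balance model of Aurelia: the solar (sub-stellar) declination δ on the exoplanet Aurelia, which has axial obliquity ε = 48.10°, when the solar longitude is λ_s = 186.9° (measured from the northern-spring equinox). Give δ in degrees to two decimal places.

sin δ = sin ε · sin λ_s = sin 48.10° × sin 186.9° = -0.089419.
δ = arcsin(-0.089419) = -5.13°.

δ = -5.13°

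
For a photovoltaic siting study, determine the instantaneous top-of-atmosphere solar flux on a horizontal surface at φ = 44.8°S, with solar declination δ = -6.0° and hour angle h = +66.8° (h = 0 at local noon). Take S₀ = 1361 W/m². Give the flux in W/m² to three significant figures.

cos θ_z = sin φ sin δ + cos φ cos δ cos h = 0.073654 + 0.277998 = 0.351652.
Flux = S₀ · cos θ_z = 1361 × 0.351652 = 478.6 W/m².

479 W/m²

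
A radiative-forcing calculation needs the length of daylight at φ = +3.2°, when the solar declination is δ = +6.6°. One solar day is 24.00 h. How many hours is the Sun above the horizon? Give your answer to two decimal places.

cos H₀ = −tan φ · tan δ = −tan(+3.2°) × tan(+6.600°) = -0.0065, so H₀ = 1.5773 rad = 90.37°.
Daylight = 2H₀/(2π) × 24.00 h = (1.5773/π) × 24.00 = 12.05 h.

12.05 h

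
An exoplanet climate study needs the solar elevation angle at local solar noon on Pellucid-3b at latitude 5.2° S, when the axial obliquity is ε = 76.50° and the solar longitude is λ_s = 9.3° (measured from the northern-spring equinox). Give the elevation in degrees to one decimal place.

75.8°

Solar declination: sin δ = sin ε · sin λ_s = sin 76.50° × sin 9.3° = 0.15714, so δ = +9.041°.
At local noon the hour angle is zero, so the zenith angle equals |φ − δ| = |-5.2° − (+9.041°)| = 14.241°.
Elevation = 90° − 14.241° = 75.8°.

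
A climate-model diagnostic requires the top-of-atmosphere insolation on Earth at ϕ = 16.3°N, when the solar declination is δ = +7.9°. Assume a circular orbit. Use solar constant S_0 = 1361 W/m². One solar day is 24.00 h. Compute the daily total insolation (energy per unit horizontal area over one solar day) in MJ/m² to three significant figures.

cos h₀ = −tan(+16.3°) tan(+7.900°) = -0.0406, h₀ = 1.6114 rad.
Bracket: h₀ sin ϕ sin δ + cos ϕ cos δ sin h₀ = 1.6114×0.28067×0.13744 + 0.95981×0.99051×0.99918 = 0.062160 + 0.949922 = 1.012082.
Q̄ = (S_0/π) × [bracket] = (1361/π) × 1.012082 = 438.45 W/m².
Daily total = Q̄ × 24.00 h × 3600 s/h = 438.45 × 24.00 × 3600 / 10⁶ = 37.88 MJ/m².

37.9 MJ/m²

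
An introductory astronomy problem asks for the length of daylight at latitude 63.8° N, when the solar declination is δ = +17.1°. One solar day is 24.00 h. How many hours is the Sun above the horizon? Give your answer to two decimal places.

cos H₀ = −tan φ · tan δ = −tan(+63.8°) × tan(+17.100°) = -0.6252, so H₀ = 2.2462 rad = 128.70°.
Daylight = 2H₀/(2π) × 24.00 h = (2.2462/π) × 24.00 = 17.16 h.

17.16 h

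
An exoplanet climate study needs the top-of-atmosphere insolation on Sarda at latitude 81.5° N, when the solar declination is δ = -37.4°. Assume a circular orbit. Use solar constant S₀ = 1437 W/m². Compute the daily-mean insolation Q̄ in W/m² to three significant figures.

cos H₀ = −tan(+81.5°) tan(-37.400°) = 5.1158 ≥ 1 ⇒ polar night, H₀ = 0 and Q̄ = 0.

Q̄ ≈ 0.00 W/m²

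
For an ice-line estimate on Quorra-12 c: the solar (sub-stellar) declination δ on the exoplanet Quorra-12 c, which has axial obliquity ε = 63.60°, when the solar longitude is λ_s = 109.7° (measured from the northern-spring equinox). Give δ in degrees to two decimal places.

δ = +57.49°

sin δ = sin ε · sin λ_s = sin 63.60° × sin 109.7° = 0.843286.
δ = arcsin(0.843286) = +57.49°.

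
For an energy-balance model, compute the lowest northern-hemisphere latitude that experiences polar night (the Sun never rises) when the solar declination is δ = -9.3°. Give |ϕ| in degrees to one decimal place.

|ϕ| = 80.7°

Polar night requires cos h₀ = −tan ϕ tan δ ≥ 1, i.e. tan ϕ tan δ ≤ −1.
The boundary is |tan ϕ| · |tan δ| = 1, so |ϕ| = 90° − |δ| = 90° − 9.3° = 80.7° in the northern hemisphere.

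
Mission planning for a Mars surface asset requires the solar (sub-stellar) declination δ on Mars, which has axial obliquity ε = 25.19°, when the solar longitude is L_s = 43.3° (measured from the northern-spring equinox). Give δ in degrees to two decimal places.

sin δ = sin ε · sin L_s = sin 25.19° × sin 43.3° = 0.291899.
δ = arcsin(0.291899) = +16.97°.

δ = +16.97°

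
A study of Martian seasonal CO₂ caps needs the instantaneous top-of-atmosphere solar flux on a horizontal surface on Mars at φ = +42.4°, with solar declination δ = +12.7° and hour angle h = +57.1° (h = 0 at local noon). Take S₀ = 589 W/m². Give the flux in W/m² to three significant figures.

318 W/m²

cos θ_z = sin φ sin δ + cos φ cos δ cos h = 0.148243 + 0.391297 = 0.539540.
Flux = S₀ · cos θ_z = 589 × 0.539540 = 317.8 W/m².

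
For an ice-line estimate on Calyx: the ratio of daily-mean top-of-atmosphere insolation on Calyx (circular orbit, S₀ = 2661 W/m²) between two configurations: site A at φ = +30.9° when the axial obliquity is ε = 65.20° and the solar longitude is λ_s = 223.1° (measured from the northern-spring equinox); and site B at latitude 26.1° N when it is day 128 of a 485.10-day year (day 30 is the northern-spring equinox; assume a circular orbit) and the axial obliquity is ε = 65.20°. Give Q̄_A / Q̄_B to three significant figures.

— Configuration A (φ=+30.9°):
Solar declination: sin δ = sin ε · sin λ_s = sin 65.20° × sin 223.1° = -0.62026, so δ = -38.335°.
cos H₀ = −tan(+30.9°) tan(-38.335°) = 0.4733, H₀ = 1.0778 rad.
Bracket: H₀ sin φ sin δ + cos φ cos δ sin H₀ = 1.0778×0.51354×-0.62026 + 0.85806×0.78440×0.88093 = -0.343310 + 0.592921 = 0.249611.
Q̄ = (S₀/π) × [bracket] = (2661/π) × 0.249611 = 211.43 W/m².
— Configuration B (φ=+26.1°):
Solar longitude: λ_s = 360° × (128 − 30)/485.10 = 72.727°.
sin δ = sin 65.20° × sin 72.727° = 0.86684, so δ = +60.093°.
cos H₀ = −tan(+26.1°) tan(+60.093°) = -0.8517, H₀ = 2.5901 rad.
Bracket: H₀ sin φ sin δ + cos φ cos δ sin H₀ = 2.5901×0.43994×0.86684 + 0.89803×0.49859×0.52399 = 0.987754 + 0.234616 = 1.222370.
Q̄ = (S₀/π) × [bracket] = (2661/π) × 1.222370 = 1035.4 W/m².
Ratio Q̄_A / Q̄_B = 211.43 / 1035.4 = 0.2042.

Q̄_A / Q̄_B ≈ 0.204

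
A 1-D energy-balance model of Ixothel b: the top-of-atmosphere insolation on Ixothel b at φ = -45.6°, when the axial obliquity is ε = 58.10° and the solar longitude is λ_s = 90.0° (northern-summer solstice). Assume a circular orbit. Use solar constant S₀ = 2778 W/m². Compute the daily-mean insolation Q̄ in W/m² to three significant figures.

Solar declination: sin δ = sin ε · sin λ_s = sin 58.10° × sin 90.0° = 0.84897, so δ = +58.100°.
cos H₀ = −tan(-45.6°) tan(+58.100°) = 1.6406 ≥ 1 ⇒ polar night, H₀ = 0 and Q̄ = 0.

Q̄ ≈ 0.00 W/m²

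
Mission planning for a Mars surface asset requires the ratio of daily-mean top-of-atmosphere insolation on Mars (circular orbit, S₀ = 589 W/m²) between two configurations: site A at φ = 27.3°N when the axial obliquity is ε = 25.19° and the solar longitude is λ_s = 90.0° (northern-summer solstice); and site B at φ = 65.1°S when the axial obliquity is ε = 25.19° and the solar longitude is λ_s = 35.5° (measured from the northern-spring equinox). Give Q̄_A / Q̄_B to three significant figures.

Q̄_A / Q̄_B ≈ 9.52

— Configuration A (φ=+27.3°):
Solar declination: sin δ = sin ε · sin λ_s = sin 25.19° × sin 90.0° = 0.42562, so δ = +25.190°.
cos H₀ = −tan(+27.3°) tan(+25.190°) = -0.2428, H₀ = 1.8160 rad.
Bracket: H₀ sin φ sin δ + cos φ cos δ sin H₀ = 1.8160×0.45865×0.42562 + 0.88862×0.90490×0.97008 = 0.354502 + 0.780053 = 1.134555.
Q̄ = (S₀/π) × [bracket] = (589/π) × 1.134555 = 212.71 W/m².
— Configuration B (φ=-65.1°):
Solar declination: sin δ = sin ε · sin λ_s = sin 25.19° × sin 35.5° = 0.24716, so δ = +14.309°.
cos H₀ = −tan(-65.1°) tan(+14.309°) = 0.5495, H₀ = 0.9890 rad.
Bracket: H₀ sin φ sin δ + cos φ cos δ sin H₀ = 0.9890×-0.90704×0.24716 + 0.42104×0.96897×0.83549 = -0.221718 + 0.340859 = 0.119141.
Q̄ = (S₀/π) × [bracket] = (589/π) × 0.119141 = 22.337 W/m².
Ratio Q̄_A / Q̄_B = 212.71 / 22.337 = 9.523.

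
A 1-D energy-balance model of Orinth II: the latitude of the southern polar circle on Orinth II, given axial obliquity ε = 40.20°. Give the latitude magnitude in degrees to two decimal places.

The polar circle is the lowest latitude that experiences at least one full rotation of continuous darkness at the northern-summer solstice; it lies at |φ| = 90° − ε = 90° − 40.20° = 49.80°.

49.80°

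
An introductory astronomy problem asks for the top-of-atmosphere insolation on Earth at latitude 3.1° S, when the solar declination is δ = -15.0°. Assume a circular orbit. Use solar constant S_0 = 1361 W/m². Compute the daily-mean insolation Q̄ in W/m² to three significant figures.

Q̄ ≈ 427 W/m²

cos h₀ = −tan(-3.1°) tan(-15.000°) = -0.0145, h₀ = 1.5853 rad.
Bracket: h₀ sin ϕ sin δ + cos ϕ cos δ sin h₀ = 1.5853×-0.05408×-0.25882 + 0.99854×0.96593×0.99989 = 0.022189 + 0.964414 = 0.986603.
Q̄ = (S_0/π) × [bracket] = (1361/π) × 0.986603 = 427.4 W/m².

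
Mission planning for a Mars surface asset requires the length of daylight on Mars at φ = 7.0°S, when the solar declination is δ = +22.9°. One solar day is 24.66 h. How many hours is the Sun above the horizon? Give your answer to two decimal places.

11.92 h

cos H₀ = −tan φ · tan δ = −tan(-7.0°) × tan(+22.900°) = 0.0519, so H₀ = 1.5189 rad = 87.03°.
Daylight = 2H₀/(2π) × 24.66 h = (1.5189/π) × 24.66 = 11.92 h.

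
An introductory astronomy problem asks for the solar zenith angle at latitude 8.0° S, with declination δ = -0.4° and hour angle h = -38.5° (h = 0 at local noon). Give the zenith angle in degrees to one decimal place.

θ_z = 39.1°

cos θ_z = sin ϕ sin δ + cos ϕ cos δ cos h = 0.000972 + 0.774973 = 0.775945.
θ_z = arccos(0.775945) = 39.1°.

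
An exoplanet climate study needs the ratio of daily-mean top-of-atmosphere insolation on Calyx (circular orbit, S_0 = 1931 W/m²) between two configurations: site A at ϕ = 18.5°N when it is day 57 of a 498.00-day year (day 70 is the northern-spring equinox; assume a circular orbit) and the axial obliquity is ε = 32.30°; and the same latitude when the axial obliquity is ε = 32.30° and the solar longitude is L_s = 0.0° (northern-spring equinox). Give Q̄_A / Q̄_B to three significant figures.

Q̄_A / Q̄_B ≈ 0.951

— Configuration A (ϕ=+18.5°):
Solar longitude: L_s = 360° × (57 − 70)/498.00 = -9.398°, i.e. -9.398° + 360° = 350.602°.
sin δ = sin 32.30° × sin 350.602° = -0.08725, so δ = -5.006°.
cos h₀ = −tan(+18.5°) tan(-5.006°) = 0.0293, h₀ = 1.5415 rad.
Bracket: h₀ sin ϕ sin δ + cos ϕ cos δ sin h₀ = 1.5415×0.31730×-0.08725 + 0.94832×0.99619×0.99957 = -0.042676 + 0.944301 = 0.901625.
Q̄ = (S_0/π) × [bracket] = (1931/π) × 0.901625 = 554.19 W/m².
— Configuration B (ϕ=+18.5°):
Solar declination: sin δ = sin ε · sin L_s = sin 32.30° × sin 0.0° = 0.00000, so δ = +0.000°.
cos h₀ = −tan(+18.5°) tan(+0.000°) = -0.0000, h₀ = 1.5708 rad.
Bracket: h₀ sin ϕ sin δ + cos ϕ cos δ sin h₀ = 1.5708×0.31730×0.00000 + 0.94832×1.00000×1.00000 = 0.000000 + 0.948320 = 0.948320.
Q̄ = (S_0/π) × [bracket] = (1931/π) × 0.948320 = 582.89 W/m².
Ratio Q̄_A / Q̄_B = 554.19 / 582.89 = 0.9508.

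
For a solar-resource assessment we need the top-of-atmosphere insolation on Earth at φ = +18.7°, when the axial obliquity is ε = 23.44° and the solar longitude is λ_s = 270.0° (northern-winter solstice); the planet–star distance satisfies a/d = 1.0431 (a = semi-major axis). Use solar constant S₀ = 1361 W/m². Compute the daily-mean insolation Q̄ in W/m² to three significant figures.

Q̄ ≈ 320 W/m²

Solar declination: sin δ = sin ε · sin λ_s = sin 23.44° × sin 270.0° = -0.39779, so δ = -23.440°.
cos H₀ = −tan(+18.7°) tan(-23.440°) = 0.1468, H₀ = 1.4235 rad.
Bracket: H₀ sin φ sin δ + cos φ cos δ sin H₀ = 1.4235×0.32061×-0.39779 + 0.94721×0.91748×0.98917 = -0.181547 + 0.859634 = 0.678087.
Inverse-square distance factor (a/d)² = 1.0431² = 1.088058.
Q̄ = (S₀/π) × 1.088058 × [bracket] = (1361/π) × 1.088058 × 0.678087 = 319.6 W/m².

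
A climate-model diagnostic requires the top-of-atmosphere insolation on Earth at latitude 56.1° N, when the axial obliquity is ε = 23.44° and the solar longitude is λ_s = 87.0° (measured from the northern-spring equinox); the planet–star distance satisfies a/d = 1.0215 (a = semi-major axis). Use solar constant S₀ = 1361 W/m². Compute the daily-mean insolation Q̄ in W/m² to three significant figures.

Solar declination: sin δ = sin ε · sin λ_s = sin 23.44° × sin 87.0° = 0.39724, so δ = +23.406°.
cos H₀ = −tan(+56.1°) tan(+23.406°) = -0.6442, H₀ = 2.2707 rad.
Bracket: H₀ sin φ sin δ + cos φ cos δ sin H₀ = 2.2707×0.83001×0.39724 + 0.55775×0.91771×0.76489 = 0.748680 + 0.391511 = 1.140191.
Inverse-square distance factor (a/d)² = 1.0215² = 1.043462.
Q̄ = (S₀/π) × 1.043462 × [bracket] = (1361/π) × 1.043462 × 1.140191 = 515.4 W/m².

Q̄ ≈ 515 W/m²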